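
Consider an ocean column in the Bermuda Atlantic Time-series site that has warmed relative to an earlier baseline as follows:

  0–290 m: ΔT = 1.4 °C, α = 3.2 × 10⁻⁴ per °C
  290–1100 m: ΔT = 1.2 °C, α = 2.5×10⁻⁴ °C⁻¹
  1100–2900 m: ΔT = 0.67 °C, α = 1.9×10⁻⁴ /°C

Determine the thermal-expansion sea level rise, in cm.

Δh = 60.2 cm

Layer 1: 3.2×10⁻⁴ × 290 × 1.4 = 0.12992 m
Layer 2: 2.5×10⁻⁴ × 810 × 1.2 = 0.24300 m
1100–2900 m: 1.9×10⁻⁴ × 1800 × 0.67 = 0.22914 m
Δh = 0.12992 + 0.24300 + 0.22914 = 0.60206 m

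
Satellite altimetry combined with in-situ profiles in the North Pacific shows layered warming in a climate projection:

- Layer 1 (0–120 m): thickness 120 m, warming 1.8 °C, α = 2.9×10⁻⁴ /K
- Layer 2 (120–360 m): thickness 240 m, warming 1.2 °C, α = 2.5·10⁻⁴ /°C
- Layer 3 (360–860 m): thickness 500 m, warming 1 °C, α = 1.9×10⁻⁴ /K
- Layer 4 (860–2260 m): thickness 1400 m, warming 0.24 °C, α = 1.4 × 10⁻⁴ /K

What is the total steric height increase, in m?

0.277 m

0–120 m: 2.9×10⁻⁴ × 1.8 × 120 = 0.06264 m
Layer 2: 2.5×10⁻⁴ × 240 × 1.2 = 0.07200 m
1 × 500 × 1.9×10⁻⁴ = 0.09500 m
1400 × 1.4×10⁻⁴ × 0.24 = 0.04704 m
Δh = 0.06264 + 0.07200 + 0.09500 + 0.04704 = 0.27668 m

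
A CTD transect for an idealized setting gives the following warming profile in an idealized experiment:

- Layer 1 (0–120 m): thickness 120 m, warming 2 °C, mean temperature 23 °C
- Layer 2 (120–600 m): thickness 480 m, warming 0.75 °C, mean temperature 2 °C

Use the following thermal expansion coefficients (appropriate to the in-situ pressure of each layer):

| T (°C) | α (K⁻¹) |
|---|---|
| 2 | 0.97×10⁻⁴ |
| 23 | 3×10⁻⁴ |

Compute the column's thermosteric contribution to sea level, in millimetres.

Layer 1 at 23 °C → α = 3×10⁻⁴ K⁻¹
Layer 2 at 2 °C → α = 0.97×10⁻⁴ K⁻¹
Layer 1: 3×10⁻⁴ × 2 × 120 = 0.07200 m
120–600 m: 0.75 × 480 × 0.97×10⁻⁴ = 0.03492 m
Δh = 0.07200 + 0.03492 = 0.10692 m ≈ 110 mm

about 110 mm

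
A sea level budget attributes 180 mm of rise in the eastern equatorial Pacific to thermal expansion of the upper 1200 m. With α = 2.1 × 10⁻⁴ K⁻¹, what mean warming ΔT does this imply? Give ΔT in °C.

ΔT ≈ 0.71 °C

ΔT = Δh/(αH) = 0.18 / (2.1×10⁻⁴ × 1200) ≈ 0.7143 °C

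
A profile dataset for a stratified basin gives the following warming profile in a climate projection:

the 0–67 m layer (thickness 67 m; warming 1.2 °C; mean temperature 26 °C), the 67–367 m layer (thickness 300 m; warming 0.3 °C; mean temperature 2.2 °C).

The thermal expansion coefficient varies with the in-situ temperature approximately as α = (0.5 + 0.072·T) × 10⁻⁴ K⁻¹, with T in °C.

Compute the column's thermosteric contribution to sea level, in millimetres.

25.0 mm

Layer 1: α = (0.5 + 0.072×26)×10⁻⁴ = 2.372×10⁻⁴ K⁻¹
Layer 2: α = (0.5 + 0.072×2.2)×10⁻⁴ = 0.6584×10⁻⁴ K⁻¹
Layer 1: 1.2 × 67 × 2.372×10⁻⁴ = 0.01907088 m
67–367 m: 300 × 0.3 × 0.6584×10⁻⁴ = 0.0059256 m
Δh = 0.01907088 + 0.0059256 = 0.02499648 m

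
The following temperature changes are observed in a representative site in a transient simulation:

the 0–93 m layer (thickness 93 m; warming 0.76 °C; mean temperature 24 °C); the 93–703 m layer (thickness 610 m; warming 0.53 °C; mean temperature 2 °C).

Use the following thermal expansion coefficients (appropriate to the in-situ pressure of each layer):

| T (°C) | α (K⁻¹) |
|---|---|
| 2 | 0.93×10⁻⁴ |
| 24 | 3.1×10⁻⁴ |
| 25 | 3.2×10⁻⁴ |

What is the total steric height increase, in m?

Layer 1 at 24 °C → α = 3.1×10⁻⁴ K⁻¹
Layer 2 at 2 °C → α = 0.93×10⁻⁴ K⁻¹
0–93 m: 93 × 0.76 × 3.1×10⁻⁴ = 0.0219108 m
Layer 2: 0.93×10⁻⁴ × 0.53 × 610 = 0.0300669 m
Δh = 0.0219108 + 0.0300669 = 0.0519777 m

0.052 m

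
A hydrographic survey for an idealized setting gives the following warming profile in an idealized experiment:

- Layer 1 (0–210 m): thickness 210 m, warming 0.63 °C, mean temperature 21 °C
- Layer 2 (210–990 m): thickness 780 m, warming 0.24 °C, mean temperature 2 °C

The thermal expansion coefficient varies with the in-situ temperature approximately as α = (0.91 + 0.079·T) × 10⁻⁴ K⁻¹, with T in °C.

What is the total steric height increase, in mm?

54.0 mm

Layer 1: α = (0.91 + 0.079×21)×10⁻⁴ = 2.569×10⁻⁴ K⁻¹
Layer 2: α = (0.91 + 0.079×2)×10⁻⁴ = 1.068×10⁻⁴ K⁻¹
2.569×10⁻⁴ × 0.63 × 210 = 0.03398787 m
Layer 2: 780 × 1.068×10⁻⁴ × 0.24 = 0.01999296 m
Δh = 0.03398787 + 0.01999296 = 0.05398083 m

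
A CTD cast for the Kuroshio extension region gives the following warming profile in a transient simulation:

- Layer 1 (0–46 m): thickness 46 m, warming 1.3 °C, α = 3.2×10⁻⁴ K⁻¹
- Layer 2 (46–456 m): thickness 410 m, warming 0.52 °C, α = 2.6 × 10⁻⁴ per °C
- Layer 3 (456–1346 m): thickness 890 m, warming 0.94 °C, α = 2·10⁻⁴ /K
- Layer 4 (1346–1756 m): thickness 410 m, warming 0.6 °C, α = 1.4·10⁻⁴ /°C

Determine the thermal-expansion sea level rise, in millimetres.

Δh = 280 mm

46 × 1.3 × 3.2×10⁻⁴ = 0.019136 m
Layer 2: 2.6×10⁻⁴ × 410 × 0.52 = 0.055432 m
Layer 3: 890 × 0.94 × 2×10⁻⁴ = 0.16732 m
1.4×10⁻⁴ × 0.6 × 410 = 0.03444 m
Δh = 0.019136 + 0.055432 + 0.16732 + 0.03444 = 0.276328 m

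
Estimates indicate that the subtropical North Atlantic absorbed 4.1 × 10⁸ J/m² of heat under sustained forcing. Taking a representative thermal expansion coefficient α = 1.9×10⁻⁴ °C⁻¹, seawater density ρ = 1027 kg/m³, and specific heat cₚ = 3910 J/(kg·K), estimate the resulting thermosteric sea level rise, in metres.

Δh = αQ/(ρcₚ) = 1.9×10⁻⁴ × 4.1×10⁸ / (1027 × 3910) ≈ 0.019399 m

about 0.0194 m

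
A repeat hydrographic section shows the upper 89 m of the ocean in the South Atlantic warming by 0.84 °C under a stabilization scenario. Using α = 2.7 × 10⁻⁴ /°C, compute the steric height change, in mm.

Δh = 20 mm

Δh = αΔT·H = 2.7×10⁻⁴ × 0.84 × 89 = 0.0201852 m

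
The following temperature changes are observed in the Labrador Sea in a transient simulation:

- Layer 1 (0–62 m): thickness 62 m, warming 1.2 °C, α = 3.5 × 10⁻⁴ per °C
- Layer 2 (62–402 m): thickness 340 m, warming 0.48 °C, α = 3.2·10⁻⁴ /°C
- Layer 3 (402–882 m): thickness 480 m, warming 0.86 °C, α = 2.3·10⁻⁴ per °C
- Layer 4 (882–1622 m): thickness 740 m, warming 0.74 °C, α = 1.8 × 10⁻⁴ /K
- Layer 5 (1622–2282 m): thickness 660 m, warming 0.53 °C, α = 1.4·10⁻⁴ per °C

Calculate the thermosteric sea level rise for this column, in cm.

32 cm of thermosteric rise

0–62 m: 62 × 3.5×10⁻⁴ × 1.2 = 0.02604 m
340 × 0.48 × 3.2×10⁻⁴ = 0.052224 m
0.86 × 480 × 2.3×10⁻⁴ = 0.094944 m
882–1622 m: 1.8×10⁻⁴ × 0.74 × 740 = 0.098568 m
Layer 5: 660 × 1.4×10⁻⁴ × 0.53 = 0.048972 m
Δh = 0.02604 + 0.052224 + 0.094944 + 0.098568 + 0.048972 = 0.320748 m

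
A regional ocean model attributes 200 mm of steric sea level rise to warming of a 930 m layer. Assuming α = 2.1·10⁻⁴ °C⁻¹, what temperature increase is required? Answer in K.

ΔT = Δh/(αH) = 0.2 / (2.1×10⁻⁴ × 930) ≈ 1.024 K

about 1.0 K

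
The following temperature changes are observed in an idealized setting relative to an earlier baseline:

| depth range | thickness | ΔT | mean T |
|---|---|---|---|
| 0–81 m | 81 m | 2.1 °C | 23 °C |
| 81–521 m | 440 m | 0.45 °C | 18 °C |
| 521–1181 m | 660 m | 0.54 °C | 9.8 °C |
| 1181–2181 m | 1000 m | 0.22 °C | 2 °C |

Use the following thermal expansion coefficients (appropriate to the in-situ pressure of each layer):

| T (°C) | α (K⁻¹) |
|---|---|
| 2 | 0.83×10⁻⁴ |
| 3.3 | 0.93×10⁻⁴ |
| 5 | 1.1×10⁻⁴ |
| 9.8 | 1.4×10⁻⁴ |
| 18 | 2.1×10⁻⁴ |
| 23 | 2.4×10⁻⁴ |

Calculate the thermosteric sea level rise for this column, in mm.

151 mm of thermosteric rise

Layer 1 at 23 °C → α = 2.4×10⁻⁴ K⁻¹
Layer 2 at 18 °C → α = 2.1×10⁻⁴ K⁻¹
Layer 3 at 9.8 °C → α = 1.4×10⁻⁴ K⁻¹
Layer 4 at 2 °C → α = 0.83×10⁻⁴ K⁻¹
0–81 m: 81 × 2.4×10⁻⁴ × 2.1 = 0.040824 m
2.1×10⁻⁴ × 0.45 × 440 = 0.04158 m
660 × 1.4×10⁻⁴ × 0.54 = 0.049896 m
Layer 4: 0.83×10⁻⁴ × 1000 × 0.22 = 0.01826 m
Δh = 0.040824 + 0.04158 + 0.049896 + 0.01826 = 0.15056 m ≈ 151 mm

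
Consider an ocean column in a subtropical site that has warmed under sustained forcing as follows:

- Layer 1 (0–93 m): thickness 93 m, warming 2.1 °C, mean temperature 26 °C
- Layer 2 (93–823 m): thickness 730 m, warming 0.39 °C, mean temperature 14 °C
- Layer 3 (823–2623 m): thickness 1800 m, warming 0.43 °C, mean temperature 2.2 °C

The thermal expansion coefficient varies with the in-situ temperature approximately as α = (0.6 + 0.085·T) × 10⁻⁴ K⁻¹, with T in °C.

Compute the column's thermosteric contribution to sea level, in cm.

Layer 1: α = (0.6 + 0.085×26)×10⁻⁴ = 2.81×10⁻⁴ K⁻¹
Layer 2: α = (0.6 + 0.085×14)×10⁻⁴ = 1.79×10⁻⁴ K⁻¹
Layer 3: α = (0.6 + 0.085×2.2)×10⁻⁴ = 0.787×10⁻⁴ K⁻¹
Layer 1: 2.1 × 93 × 2.81×10⁻⁴ = 0.0548793 m
93–823 m: 0.39 × 1.79×10⁻⁴ × 730 = 0.0509613 m
823–2623 m: 1800 × 0.787×10⁻⁴ × 0.43 = 0.0609138 m
Δh = 0.0548793 + 0.0509613 + 0.0609138 = 0.1667544 m

Δh ≈ 17 cm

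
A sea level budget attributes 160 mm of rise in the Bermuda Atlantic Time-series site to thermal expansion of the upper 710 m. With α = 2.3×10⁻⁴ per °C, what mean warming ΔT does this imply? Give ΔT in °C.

ΔT = Δh/(αH) = 0.16 / (2.3×10⁻⁴ × 710) ≈ 0.9798 °C

ΔT ≈ 0.980 °C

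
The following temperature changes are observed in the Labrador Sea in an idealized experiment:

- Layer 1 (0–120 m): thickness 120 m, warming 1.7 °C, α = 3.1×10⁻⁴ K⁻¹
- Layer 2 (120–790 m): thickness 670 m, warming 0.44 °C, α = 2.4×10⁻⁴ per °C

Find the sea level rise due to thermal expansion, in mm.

134 mm of thermosteric rise

3.1×10⁻⁴ × 120 × 1.7 = 0.06324 m
Layer 2: 0.44 × 2.4×10⁻⁴ × 670 = 0.070752 m
Δh = 0.06324 + 0.070752 = 0.133992 m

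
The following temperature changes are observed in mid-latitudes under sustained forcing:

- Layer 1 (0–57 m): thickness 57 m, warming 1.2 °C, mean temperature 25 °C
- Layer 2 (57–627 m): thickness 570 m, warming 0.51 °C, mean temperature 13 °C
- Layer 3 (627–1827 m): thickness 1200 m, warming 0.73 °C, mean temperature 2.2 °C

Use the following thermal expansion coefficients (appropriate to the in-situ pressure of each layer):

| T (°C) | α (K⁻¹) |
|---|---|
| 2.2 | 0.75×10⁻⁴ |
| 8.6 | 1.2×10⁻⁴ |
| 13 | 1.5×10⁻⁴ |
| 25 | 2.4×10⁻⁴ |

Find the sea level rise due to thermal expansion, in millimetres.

about 130 mm

Layer 1 at 25 °C → α = 2.4×10⁻⁴ K⁻¹
Layer 2 at 13 °C → α = 1.5×10⁻⁴ K⁻¹
Layer 3 at 2.2 °C → α = 0.75×10⁻⁴ K⁻¹
0–57 m: 2.4×10⁻⁴ × 1.2 × 57 = 0.016416 m
57–627 m: 0.51 × 1.5×10⁻⁴ × 570 = 0.043605 m
1200 × 0.75×10⁻⁴ × 0.73 = 0.06570 m
Δh = 0.016416 + 0.043605 + 0.06570 = 0.125721 m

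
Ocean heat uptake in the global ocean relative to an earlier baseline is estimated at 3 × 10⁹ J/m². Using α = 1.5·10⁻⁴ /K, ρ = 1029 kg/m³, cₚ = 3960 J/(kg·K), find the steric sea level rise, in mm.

Δh = αQ/(ρcₚ) = 1.5×10⁻⁴ × 3×10⁹ / (1029 × 3960) ≈ 0.11043 m

Δh = 110 mm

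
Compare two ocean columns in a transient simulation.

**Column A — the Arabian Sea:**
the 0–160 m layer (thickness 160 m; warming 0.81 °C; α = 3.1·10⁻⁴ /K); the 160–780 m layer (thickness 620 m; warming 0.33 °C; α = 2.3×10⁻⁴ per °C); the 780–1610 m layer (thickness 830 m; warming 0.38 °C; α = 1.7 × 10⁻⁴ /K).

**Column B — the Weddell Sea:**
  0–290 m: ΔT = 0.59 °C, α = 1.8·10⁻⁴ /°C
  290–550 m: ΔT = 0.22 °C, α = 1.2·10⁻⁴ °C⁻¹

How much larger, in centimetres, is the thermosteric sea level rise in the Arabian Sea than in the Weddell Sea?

A 0–160 m: 0.81 × 3.1×10⁻⁴ × 160 = 0.040176 m
A Layer 2: 2.3×10⁻⁴ × 0.33 × 620 = 0.047058 m
A 780–1610 m: 1.7×10⁻⁴ × 0.38 × 830 = 0.053618 m
A total: 0.140852 m
B 0–290 m: 0.59 × 290 × 1.8×10⁻⁴ = 0.030798 m
B 290–550 m: 0.22 × 1.2×10⁻⁴ × 260 = 0.006864 m
B total: 0.037662 m
Difference: 0.140852 − 0.037662 = 0.10319 m

Δh_A − Δh_B ≈ 10.3 cm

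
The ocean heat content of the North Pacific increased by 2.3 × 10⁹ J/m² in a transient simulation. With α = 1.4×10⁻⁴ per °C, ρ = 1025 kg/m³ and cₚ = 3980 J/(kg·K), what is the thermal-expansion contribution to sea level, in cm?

7.9 cm

Δh = αQ/(ρcₚ) = 1.4×10⁻⁴ × 2.3×10⁹ / (1025 × 3980) ≈ 0.078931 m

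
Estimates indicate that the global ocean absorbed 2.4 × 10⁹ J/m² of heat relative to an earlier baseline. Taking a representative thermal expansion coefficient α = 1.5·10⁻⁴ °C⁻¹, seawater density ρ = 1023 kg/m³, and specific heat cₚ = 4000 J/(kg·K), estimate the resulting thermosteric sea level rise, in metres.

Δh = 0.0880 m

Δh = αQ/(ρcₚ) = 1.5×10⁻⁴ × 2.4×10⁹ / (1023 × 4000) ≈ 0.087977 m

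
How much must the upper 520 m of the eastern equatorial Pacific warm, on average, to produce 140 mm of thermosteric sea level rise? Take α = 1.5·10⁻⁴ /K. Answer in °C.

ΔT = Δh/(αH) = 0.14 / (1.5×10⁻⁴ × 520) ≈ 1.795 °C

ΔT ≈ 1.8 °C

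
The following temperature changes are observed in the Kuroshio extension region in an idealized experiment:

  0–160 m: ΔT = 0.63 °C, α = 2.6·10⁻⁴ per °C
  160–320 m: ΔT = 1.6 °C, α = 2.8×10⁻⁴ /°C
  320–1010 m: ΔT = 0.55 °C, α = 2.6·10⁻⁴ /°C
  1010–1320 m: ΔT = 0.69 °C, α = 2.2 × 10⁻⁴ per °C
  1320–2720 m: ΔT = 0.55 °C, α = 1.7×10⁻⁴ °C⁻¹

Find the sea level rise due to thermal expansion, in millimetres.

Layer 1: 2.6×10⁻⁴ × 160 × 0.63 = 0.026208 m
Layer 2: 1.6 × 2.8×10⁻⁴ × 160 = 0.07168 m
Layer 3: 690 × 0.55 × 2.6×10⁻⁴ = 0.09867 m
Layer 4: 2.2×10⁻⁴ × 310 × 0.69 = 0.047058 m
Layer 5: 1.7×10⁻⁴ × 1400 × 0.55 = 0.13090 m
Δh = 0.026208 + 0.07168 + 0.09867 + 0.047058 + 0.13090 = 0.374516 m

370 mm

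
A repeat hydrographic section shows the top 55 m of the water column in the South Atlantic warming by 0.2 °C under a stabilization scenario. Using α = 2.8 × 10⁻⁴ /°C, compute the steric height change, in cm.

Δh = αΔT·H = 2.8×10⁻⁴ × 0.2 × 55 = 0.00308 m

Δh = 0.31 cm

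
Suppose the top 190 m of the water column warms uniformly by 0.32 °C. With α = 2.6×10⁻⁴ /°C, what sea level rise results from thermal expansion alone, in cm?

Δh = αΔT·H = 2.6×10⁻⁴ × 0.32 × 190 = 0.015808 m

Δh = 1.6 cm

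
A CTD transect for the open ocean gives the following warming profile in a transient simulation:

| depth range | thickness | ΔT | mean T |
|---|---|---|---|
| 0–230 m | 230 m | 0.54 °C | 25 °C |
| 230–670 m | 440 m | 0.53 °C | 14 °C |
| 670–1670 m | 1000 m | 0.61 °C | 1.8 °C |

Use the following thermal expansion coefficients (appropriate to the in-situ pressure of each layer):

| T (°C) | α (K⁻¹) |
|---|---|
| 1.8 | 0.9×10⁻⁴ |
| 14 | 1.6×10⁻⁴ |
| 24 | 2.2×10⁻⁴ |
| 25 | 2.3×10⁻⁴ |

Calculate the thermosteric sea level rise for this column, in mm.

Δh = 121 mm

Layer 1 at 25 °C → α = 2.3×10⁻⁴ K⁻¹
Layer 2 at 14 °C → α = 1.6×10⁻⁴ K⁻¹
Layer 3 at 1.8 °C → α = 0.9×10⁻⁴ K⁻¹
0–230 m: 2.3×10⁻⁴ × 0.54 × 230 = 0.028566 m
Layer 2: 0.53 × 1.6×10⁻⁴ × 440 = 0.037312 m
0.61 × 1000 × 0.9×10⁻⁴ = 0.05490 m
Δh = 0.028566 + 0.037312 + 0.05490 = 0.120778 m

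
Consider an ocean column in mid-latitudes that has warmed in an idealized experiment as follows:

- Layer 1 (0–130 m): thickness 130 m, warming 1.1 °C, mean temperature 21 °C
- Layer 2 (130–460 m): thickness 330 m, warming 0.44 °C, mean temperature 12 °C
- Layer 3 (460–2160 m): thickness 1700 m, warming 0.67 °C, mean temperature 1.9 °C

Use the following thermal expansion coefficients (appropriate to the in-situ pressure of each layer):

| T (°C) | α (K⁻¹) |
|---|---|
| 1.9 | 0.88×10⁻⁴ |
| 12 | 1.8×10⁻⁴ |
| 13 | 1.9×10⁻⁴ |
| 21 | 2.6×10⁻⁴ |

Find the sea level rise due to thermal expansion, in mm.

Layer 1 at 21 °C → α = 2.6×10⁻⁴ K⁻¹
Layer 2 at 12 °C → α = 1.8×10⁻⁴ K⁻¹
Layer 3 at 1.9 °C → α = 0.88×10⁻⁴ K⁻¹
0–130 m: 130 × 2.6×10⁻⁴ × 1.1 = 0.03718 m
1.8×10⁻⁴ × 330 × 0.44 = 0.026136 m
Layer 3: 1700 × 0.88×10⁻⁴ × 0.67 = 0.100232 m
Δh = 0.03718 + 0.026136 + 0.100232 = 0.163548 m

Δh = 160 mm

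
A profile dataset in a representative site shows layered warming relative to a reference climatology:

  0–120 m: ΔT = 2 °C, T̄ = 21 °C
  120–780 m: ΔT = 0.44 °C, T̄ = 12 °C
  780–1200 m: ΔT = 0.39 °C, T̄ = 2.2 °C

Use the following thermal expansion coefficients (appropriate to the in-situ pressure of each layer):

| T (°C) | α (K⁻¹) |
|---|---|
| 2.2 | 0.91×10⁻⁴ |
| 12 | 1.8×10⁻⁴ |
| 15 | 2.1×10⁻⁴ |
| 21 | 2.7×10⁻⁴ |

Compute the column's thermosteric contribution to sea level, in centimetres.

Layer 1 at 21 °C → α = 2.7×10⁻⁴ K⁻¹
Layer 2 at 12 °C → α = 1.8×10⁻⁴ K⁻¹
Layer 3 at 2.2 °C → α = 0.91×10⁻⁴ K⁻¹
Layer 1: 2.7×10⁻⁴ × 2 × 120 = 0.06480 m
660 × 1.8×10⁻⁴ × 0.44 = 0.052272 m
780–1200 m: 420 × 0.39 × 0.91×10⁻⁴ = 0.0149058 m
Δh = 0.06480 + 0.052272 + 0.0149058 = 0.1319778 m

Δh ≈ 13 cm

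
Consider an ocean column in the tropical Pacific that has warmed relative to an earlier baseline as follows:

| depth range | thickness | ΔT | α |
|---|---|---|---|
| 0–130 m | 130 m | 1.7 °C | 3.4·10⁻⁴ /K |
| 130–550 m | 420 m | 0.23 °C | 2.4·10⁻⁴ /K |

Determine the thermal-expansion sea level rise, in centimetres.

Layer 1: 1.7 × 130 × 3.4×10⁻⁴ = 0.07514 m
420 × 2.4×10⁻⁴ × 0.23 = 0.023184 m
Δh = 0.07514 + 0.023184 = 0.098324 m

Δh = 9.83 cm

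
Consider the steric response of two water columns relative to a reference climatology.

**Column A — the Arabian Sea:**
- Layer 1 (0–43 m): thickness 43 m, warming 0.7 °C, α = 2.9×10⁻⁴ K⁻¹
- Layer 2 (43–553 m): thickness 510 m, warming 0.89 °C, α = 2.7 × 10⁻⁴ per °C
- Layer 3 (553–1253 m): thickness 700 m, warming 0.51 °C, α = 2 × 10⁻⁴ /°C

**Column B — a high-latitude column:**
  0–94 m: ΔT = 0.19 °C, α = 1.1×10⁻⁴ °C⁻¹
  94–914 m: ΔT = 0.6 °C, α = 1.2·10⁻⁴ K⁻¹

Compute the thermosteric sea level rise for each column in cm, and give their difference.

A 0–43 m: 2.9×10⁻⁴ × 43 × 0.7 = 0.008729 m
A Layer 2: 2.7×10⁻⁴ × 0.89 × 510 = 0.122553 m
A 553–1253 m: 2×10⁻⁴ × 700 × 0.51 = 0.07140 m
A total: 0.202682 m
B Layer 1: 94 × 1.1×10⁻⁴ × 0.19 = 0.0019646 m
B 94–914 m: 820 × 0.6 × 1.2×10⁻⁴ = 0.05904 m
B total: 0.0610046 m
Difference: 0.202682 − 0.0610046 = 0.1416774 m

Δh_A ≈ 20 cm, Δh_B ≈ 6.1 cm; difference ≈ 14 cm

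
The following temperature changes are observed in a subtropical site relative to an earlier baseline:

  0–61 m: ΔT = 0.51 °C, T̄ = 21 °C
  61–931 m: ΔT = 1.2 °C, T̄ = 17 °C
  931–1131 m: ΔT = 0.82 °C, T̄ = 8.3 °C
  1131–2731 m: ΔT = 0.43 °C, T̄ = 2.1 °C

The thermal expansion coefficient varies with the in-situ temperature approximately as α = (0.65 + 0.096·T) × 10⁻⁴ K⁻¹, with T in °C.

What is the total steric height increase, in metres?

Δh ≈ 0.329 m

Layer 1: α = (0.65 + 0.096×21)×10⁻⁴ = 2.666×10⁻⁴ K⁻¹
Layer 2: α = (0.65 + 0.096×17)×10⁻⁴ = 2.282×10⁻⁴ K⁻¹
Layer 3: α = (0.65 + 0.096×8.3)×10⁻⁴ = 1.4468×10⁻⁴ K⁻¹
Layer 4: α = (0.65 + 0.096×2.1)×10⁻⁴ = 0.8516×10⁻⁴ K⁻¹
Layer 1: 61 × 2.666×10⁻⁴ × 0.51 = 0.008293926 m
Layer 2: 870 × 2.282×10⁻⁴ × 1.2 = 0.2382408 m
931–1131 m: 200 × 0.82 × 1.4468×10⁻⁴ = 0.02372752 m
1131–2731 m: 0.8516×10⁻⁴ × 0.43 × 1600 = 0.05859008 m
Δh = 0.008293926 + 0.2382408 + 0.02372752 + 0.05859008 = 0.328852326 m ≈ 0.329 m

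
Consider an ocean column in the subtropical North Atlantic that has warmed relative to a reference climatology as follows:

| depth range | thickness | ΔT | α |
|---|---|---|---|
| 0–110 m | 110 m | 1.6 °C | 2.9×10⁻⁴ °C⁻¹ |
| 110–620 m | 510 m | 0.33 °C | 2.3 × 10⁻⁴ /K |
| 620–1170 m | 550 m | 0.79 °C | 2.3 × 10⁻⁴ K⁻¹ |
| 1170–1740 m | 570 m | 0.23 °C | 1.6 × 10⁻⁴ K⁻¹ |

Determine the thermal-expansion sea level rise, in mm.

0–110 m: 1.6 × 2.9×10⁻⁴ × 110 = 0.05104 m
Layer 2: 510 × 0.33 × 2.3×10⁻⁴ = 0.038709 m
620–1170 m: 550 × 0.79 × 2.3×10⁻⁴ = 0.099935 m
0.23 × 570 × 1.6×10⁻⁴ = 0.020976 m
Δh = 0.05104 + 0.038709 + 0.099935 + 0.020976 = 0.21066 m

Δh ≈ 210 mm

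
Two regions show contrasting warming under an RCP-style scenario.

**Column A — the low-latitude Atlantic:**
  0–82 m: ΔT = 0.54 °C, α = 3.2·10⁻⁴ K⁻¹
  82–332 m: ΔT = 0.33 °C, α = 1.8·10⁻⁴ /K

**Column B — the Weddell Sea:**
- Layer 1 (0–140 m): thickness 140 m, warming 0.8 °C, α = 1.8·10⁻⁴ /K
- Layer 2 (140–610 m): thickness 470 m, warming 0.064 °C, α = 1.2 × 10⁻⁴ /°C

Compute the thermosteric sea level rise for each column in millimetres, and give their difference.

Δh_A ≈ 29.0 mm, Δh_B ≈ 23.8 mm; difference ≈ 5.25 mm

A Layer 1: 82 × 0.54 × 3.2×10⁻⁴ = 0.0141696 m
A 1.8×10⁻⁴ × 250 × 0.33 = 0.01485 m
A total: 0.0290196 m
B 0.8 × 140 × 1.8×10⁻⁴ = 0.02016 m
B 0.064 × 1.2×10⁻⁴ × 470 = 0.0036096 m
B total: 0.0237696 m
Difference: 0.0290196 − 0.0237696 = 0.00525 m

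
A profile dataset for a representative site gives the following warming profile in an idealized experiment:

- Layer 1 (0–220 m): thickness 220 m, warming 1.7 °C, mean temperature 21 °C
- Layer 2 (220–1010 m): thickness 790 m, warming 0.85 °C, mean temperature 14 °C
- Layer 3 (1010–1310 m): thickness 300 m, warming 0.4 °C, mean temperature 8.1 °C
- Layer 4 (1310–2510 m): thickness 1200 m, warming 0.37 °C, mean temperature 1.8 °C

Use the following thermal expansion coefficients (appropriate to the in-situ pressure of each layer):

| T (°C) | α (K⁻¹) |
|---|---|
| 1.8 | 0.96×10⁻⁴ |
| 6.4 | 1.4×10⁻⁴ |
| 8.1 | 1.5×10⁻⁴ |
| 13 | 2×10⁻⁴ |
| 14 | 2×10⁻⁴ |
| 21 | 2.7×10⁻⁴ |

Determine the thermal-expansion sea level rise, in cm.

Layer 1 at 21 °C → α = 2.7×10⁻⁴ K⁻¹
Layer 2 at 14 °C → α = 2×10⁻⁴ K⁻¹
Layer 3 at 8.1 °C → α = 1.5×10⁻⁴ K⁻¹
Layer 4 at 1.8 °C → α = 0.96×10⁻⁴ K⁻¹
Layer 1: 220 × 1.7 × 2.7×10⁻⁴ = 0.10098 m
220–1010 m: 790 × 0.85 × 2×10⁻⁴ = 0.13430 m
1010–1310 m: 0.4 × 1.5×10⁻⁴ × 300 = 0.01800 m
0.37 × 1200 × 0.96×10⁻⁴ = 0.042624 m
Δh = 0.10098 + 0.13430 + 0.01800 + 0.042624 = 0.295904 m ≈ 29.6 cm

about 29.6 cm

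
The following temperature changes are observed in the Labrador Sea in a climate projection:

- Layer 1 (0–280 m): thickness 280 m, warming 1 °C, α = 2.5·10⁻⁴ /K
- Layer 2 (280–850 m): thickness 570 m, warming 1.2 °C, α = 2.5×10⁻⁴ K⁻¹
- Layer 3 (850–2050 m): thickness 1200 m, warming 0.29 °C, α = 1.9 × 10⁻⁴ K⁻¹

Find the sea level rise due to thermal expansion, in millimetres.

310 mm

0–280 m: 1 × 280 × 2.5×10⁻⁴ = 0.07000 m
280–850 m: 1.2 × 570 × 2.5×10⁻⁴ = 0.17100 m
Layer 3: 0.29 × 1200 × 1.9×10⁻⁴ = 0.06612 m
Δh = 0.07000 + 0.17100 + 0.06612 = 0.30712 m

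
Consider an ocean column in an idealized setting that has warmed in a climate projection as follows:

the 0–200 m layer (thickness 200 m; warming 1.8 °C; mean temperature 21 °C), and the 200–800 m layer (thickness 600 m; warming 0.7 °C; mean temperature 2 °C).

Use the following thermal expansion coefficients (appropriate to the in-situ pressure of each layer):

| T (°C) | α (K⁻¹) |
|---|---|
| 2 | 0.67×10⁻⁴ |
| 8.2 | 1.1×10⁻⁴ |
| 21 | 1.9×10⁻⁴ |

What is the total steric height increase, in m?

Layer 1 at 21 °C → α = 1.9×10⁻⁴ K⁻¹
Layer 2 at 2 °C → α = 0.67×10⁻⁴ K⁻¹
Layer 1: 1.9×10⁻⁴ × 200 × 1.8 = 0.06840 m
200–800 m: 600 × 0.7 × 0.67×10⁻⁴ = 0.02814 m
Δh = 0.06840 + 0.02814 = 0.09654 m

Δh ≈ 0.0965 m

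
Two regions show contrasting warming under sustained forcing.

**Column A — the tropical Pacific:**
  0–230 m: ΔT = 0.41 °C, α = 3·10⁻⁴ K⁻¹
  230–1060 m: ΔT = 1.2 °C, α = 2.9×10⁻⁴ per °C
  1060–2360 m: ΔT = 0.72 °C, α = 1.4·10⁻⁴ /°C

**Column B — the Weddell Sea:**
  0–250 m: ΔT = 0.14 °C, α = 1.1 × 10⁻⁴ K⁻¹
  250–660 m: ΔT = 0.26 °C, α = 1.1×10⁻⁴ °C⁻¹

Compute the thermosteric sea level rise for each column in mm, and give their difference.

A: 448 mm; B: 15.6 mm; difference 433 mm

A 0–230 m: 230 × 0.41 × 3×10⁻⁴ = 0.02829 m
A 230–1060 m: 1.2 × 830 × 2.9×10⁻⁴ = 0.28884 m
A 1.4×10⁻⁴ × 1300 × 0.72 = 0.13104 m
A total: 0.44817 m
B Layer 1: 1.1×10⁻⁴ × 250 × 0.14 = 0.00385 m
B 250–660 m: 0.26 × 1.1×10⁻⁴ × 410 = 0.011726 m
B total: 0.015576 m
Difference: 0.44817 − 0.015576 = 0.432594 m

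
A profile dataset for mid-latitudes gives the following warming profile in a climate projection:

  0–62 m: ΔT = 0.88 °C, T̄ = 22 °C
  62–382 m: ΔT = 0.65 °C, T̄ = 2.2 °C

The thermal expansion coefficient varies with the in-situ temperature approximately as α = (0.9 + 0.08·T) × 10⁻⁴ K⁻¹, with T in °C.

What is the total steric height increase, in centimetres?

Layer 1: α = (0.9 + 0.08×22)×10⁻⁴ = 2.66×10⁻⁴ K⁻¹
Layer 2: α = (0.9 + 0.08×2.2)×10⁻⁴ = 1.076×10⁻⁴ K⁻¹
0.88 × 2.66×10⁻⁴ × 62 = 0.01451296 m
62–382 m: 1.076×10⁻⁴ × 0.65 × 320 = 0.0223808 m
Δh = 0.01451296 + 0.0223808 = 0.03689376 m

3.69 cm of thermosteric rise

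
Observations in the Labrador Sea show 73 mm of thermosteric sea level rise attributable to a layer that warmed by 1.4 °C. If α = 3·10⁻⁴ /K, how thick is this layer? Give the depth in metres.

H ≈ 174 m

H = Δh/(αΔT) = 0.073 / (3×10⁻⁴ × 1.4) ≈ 173.8 m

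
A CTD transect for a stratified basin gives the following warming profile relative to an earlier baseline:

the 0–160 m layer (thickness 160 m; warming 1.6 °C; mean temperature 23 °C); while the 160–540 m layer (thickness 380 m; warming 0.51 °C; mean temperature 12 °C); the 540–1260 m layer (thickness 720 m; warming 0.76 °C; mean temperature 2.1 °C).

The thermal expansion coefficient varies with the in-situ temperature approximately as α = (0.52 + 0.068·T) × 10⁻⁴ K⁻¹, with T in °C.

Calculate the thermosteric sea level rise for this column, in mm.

120 mm of thermosteric rise

Layer 1: α = (0.52 + 0.068×23)×10⁻⁴ = 2.084×10⁻⁴ K⁻¹
Layer 2: α = (0.52 + 0.068×12)×10⁻⁴ = 1.336×10⁻⁴ K⁻¹
Layer 3: α = (0.52 + 0.068×2.1)×10⁻⁴ = 0.6628×10⁻⁴ K⁻¹
0–160 m: 1.6 × 2.084×10⁻⁴ × 160 = 0.0533504 m
0.51 × 1.336×10⁻⁴ × 380 = 0.02589168 m
540–1260 m: 720 × 0.6628×10⁻⁴ × 0.76 = 0.036268416 m
Δh = 0.0533504 + 0.02589168 + 0.036268416 = 0.115510496 m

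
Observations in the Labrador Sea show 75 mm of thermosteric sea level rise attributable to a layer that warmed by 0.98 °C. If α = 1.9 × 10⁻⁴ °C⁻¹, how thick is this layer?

H ≈ 403 m

H = Δh/(αΔT) = 0.075 / (1.9×10⁻⁴ × 0.98) ≈ 402.8 m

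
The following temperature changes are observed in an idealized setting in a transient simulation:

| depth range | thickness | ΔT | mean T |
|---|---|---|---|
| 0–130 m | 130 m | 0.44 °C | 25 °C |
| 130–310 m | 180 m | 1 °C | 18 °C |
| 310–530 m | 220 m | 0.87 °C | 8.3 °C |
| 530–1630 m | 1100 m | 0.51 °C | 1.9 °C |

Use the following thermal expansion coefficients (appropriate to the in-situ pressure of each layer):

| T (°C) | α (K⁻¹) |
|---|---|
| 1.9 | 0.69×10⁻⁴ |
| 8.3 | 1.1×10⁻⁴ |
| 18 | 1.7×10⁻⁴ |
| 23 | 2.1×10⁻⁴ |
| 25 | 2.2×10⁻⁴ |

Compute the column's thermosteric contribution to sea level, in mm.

about 103 mm

Layer 1 at 25 °C → α = 2.2×10⁻⁴ K⁻¹
Layer 2 at 18 °C → α = 1.7×10⁻⁴ K⁻¹
Layer 3 at 8.3 °C → α = 1.1×10⁻⁴ K⁻¹
Layer 4 at 1.9 °C → α = 0.69×10⁻⁴ K⁻¹
0–130 m: 2.2×10⁻⁴ × 130 × 0.44 = 0.012584 m
180 × 1.7×10⁻⁴ × 1 = 0.03060 m
Layer 3: 1.1×10⁻⁴ × 220 × 0.87 = 0.021054 m
Layer 4: 0.51 × 1100 × 0.69×10⁻⁴ = 0.038709 m
Δh = 0.012584 + 0.03060 + 0.021054 + 0.038709 = 0.102947 m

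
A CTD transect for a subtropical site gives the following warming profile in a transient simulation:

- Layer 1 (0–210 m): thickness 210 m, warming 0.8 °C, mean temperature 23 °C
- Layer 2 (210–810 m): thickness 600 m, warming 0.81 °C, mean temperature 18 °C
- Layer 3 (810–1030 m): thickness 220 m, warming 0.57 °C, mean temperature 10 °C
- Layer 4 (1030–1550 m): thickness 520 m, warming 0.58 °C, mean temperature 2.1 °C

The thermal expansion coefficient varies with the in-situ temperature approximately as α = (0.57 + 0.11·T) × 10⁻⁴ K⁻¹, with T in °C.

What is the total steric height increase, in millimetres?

Δh ≈ 221 mm

Layer 1: α = (0.57 + 0.11×23)×10⁻⁴ = 3.1×10⁻⁴ K⁻¹
Layer 2: α = (0.57 + 0.11×18)×10⁻⁴ = 2.55×10⁻⁴ K⁻¹
Layer 3: α = (0.57 + 0.11×10)×10⁻⁴ = 1.67×10⁻⁴ K⁻¹
Layer 4: α = (0.57 + 0.11×2.1)×10⁻⁴ = 0.801×10⁻⁴ K⁻¹
0–210 m: 210 × 0.8 × 3.1×10⁻⁴ = 0.05208 m
Layer 2: 600 × 0.81 × 2.55×10⁻⁴ = 0.12393 m
Layer 3: 220 × 0.57 × 1.67×10⁻⁴ = 0.0209418 m
520 × 0.801×10⁻⁴ × 0.58 = 0.02415816 m
Δh = 0.05208 + 0.12393 + 0.0209418 + 0.02415816 = 0.22110996 m ≈ 221 mm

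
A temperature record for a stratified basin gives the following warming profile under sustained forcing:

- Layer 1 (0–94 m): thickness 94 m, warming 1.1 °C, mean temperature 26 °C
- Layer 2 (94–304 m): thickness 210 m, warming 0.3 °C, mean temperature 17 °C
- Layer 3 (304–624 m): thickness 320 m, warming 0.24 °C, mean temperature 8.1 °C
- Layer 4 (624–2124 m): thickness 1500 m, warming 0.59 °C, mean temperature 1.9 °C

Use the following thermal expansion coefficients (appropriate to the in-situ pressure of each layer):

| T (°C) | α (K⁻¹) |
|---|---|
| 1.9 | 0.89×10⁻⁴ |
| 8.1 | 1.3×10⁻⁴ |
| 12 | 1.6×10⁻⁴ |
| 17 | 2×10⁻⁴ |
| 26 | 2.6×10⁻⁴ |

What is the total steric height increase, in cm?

13 cm of thermosteric rise

Layer 1 at 26 °C → α = 2.6×10⁻⁴ K⁻¹
Layer 2 at 17 °C → α = 2×10⁻⁴ K⁻¹
Layer 3 at 8.1 °C → α = 1.3×10⁻⁴ K⁻¹
Layer 4 at 1.9 °C → α = 0.89×10⁻⁴ K⁻¹
0–94 m: 94 × 1.1 × 2.6×10⁻⁴ = 0.026884 m
Layer 2: 210 × 0.3 × 2×10⁻⁴ = 0.01260 m
Layer 3: 1.3×10⁻⁴ × 0.24 × 320 = 0.009984 m
Layer 4: 0.89×10⁻⁴ × 0.59 × 1500 = 0.078765 m
Δh = 0.026884 + 0.01260 + 0.009984 + 0.078765 = 0.128233 m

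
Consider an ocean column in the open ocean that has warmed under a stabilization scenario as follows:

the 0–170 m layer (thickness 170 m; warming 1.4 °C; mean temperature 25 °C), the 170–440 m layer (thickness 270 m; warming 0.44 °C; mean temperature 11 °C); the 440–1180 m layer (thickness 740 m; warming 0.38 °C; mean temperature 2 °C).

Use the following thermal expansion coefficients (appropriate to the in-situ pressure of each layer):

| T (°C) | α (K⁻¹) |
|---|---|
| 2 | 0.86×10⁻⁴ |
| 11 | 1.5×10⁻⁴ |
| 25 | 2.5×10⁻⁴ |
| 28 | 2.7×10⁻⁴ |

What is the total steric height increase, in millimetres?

Layer 1 at 25 °C → α = 2.5×10⁻⁴ K⁻¹
Layer 2 at 11 °C → α = 1.5×10⁻⁴ K⁻¹
Layer 3 at 2 °C → α = 0.86×10⁻⁴ K⁻¹
0–170 m: 1.4 × 170 × 2.5×10⁻⁴ = 0.05950 m
270 × 1.5×10⁻⁴ × 0.44 = 0.01782 m
0.86×10⁻⁴ × 740 × 0.38 = 0.0241832 m
Δh = 0.05950 + 0.01782 + 0.0241832 = 0.1015032 m

about 102 mm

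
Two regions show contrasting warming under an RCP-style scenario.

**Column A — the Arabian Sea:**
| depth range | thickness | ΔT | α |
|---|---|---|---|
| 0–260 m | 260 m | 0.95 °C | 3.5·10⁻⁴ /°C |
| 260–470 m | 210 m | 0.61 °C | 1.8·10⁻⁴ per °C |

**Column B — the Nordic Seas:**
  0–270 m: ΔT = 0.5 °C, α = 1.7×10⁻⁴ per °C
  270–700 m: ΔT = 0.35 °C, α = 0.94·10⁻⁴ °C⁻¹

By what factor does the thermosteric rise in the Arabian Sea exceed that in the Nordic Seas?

A 0–260 m: 3.5×10⁻⁴ × 0.95 × 260 = 0.08645 m
A Layer 2: 1.8×10⁻⁴ × 210 × 0.61 = 0.023058 m
A total: 0.109508 m
B 270 × 0.5 × 1.7×10⁻⁴ = 0.02295 m
B 270–700 m: 0.35 × 430 × 0.94×10⁻⁴ = 0.014147 m
B total: 0.037097 m
Ratio: 0.109508 / 0.037097 ≈ 2.952

a factor of 3.0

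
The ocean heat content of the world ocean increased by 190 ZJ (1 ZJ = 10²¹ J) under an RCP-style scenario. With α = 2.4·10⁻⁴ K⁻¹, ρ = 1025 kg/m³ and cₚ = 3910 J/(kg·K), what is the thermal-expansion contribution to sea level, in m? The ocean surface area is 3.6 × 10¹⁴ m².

Per unit area: Q = 190×10²¹ / (3.6×10¹⁴) ≈ 5.278×10⁸ J/m²
Δh = αQ/(ρcₚ) = 2.4×10⁻⁴ × 5.278×10⁸ / (1025 × 3910) ≈ 0.031607 m

Δh = 0.032 m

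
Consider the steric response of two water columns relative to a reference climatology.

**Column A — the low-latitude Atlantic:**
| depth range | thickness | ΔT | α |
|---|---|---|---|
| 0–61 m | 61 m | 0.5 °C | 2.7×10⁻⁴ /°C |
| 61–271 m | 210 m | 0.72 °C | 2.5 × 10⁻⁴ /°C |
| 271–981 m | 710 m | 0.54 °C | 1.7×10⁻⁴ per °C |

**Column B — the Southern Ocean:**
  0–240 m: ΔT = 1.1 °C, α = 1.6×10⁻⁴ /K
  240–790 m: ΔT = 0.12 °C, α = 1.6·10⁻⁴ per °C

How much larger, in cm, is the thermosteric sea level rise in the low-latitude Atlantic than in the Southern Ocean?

A Layer 1: 61 × 0.5 × 2.7×10⁻⁴ = 0.008235 m
A Layer 2: 0.72 × 2.5×10⁻⁴ × 210 = 0.03780 m
A 1.7×10⁻⁴ × 710 × 0.54 = 0.065178 m
A total: 0.111213 m
B 0–240 m: 240 × 1.6×10⁻⁴ × 1.1 = 0.04224 m
B 1.6×10⁻⁴ × 0.12 × 550 = 0.01056 m
B total: 0.05280 m
Difference: 0.111213 − 0.05280 = 0.058413 m

Δh_A − Δh_B ≈ 5.84 cm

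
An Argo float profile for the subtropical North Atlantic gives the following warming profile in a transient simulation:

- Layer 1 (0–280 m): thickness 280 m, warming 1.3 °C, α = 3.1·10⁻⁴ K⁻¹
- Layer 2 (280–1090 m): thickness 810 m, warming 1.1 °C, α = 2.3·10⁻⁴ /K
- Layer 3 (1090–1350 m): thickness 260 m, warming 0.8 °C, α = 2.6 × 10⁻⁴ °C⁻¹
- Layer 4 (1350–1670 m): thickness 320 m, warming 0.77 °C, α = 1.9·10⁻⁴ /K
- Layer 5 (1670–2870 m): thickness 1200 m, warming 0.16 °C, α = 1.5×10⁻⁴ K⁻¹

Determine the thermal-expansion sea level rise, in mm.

Δh ≈ 450 mm

Layer 1: 1.3 × 280 × 3.1×10⁻⁴ = 0.11284 m
280–1090 m: 1.1 × 810 × 2.3×10⁻⁴ = 0.20493 m
Layer 3: 2.6×10⁻⁴ × 260 × 0.8 = 0.05408 m
Layer 4: 0.77 × 1.9×10⁻⁴ × 320 = 0.046816 m
1670–2870 m: 1200 × 1.5×10⁻⁴ × 0.16 = 0.02880 m
Δh = 0.11284 + 0.20493 + 0.05408 + 0.046816 + 0.02880 = 0.447466 m ≈ 450 mm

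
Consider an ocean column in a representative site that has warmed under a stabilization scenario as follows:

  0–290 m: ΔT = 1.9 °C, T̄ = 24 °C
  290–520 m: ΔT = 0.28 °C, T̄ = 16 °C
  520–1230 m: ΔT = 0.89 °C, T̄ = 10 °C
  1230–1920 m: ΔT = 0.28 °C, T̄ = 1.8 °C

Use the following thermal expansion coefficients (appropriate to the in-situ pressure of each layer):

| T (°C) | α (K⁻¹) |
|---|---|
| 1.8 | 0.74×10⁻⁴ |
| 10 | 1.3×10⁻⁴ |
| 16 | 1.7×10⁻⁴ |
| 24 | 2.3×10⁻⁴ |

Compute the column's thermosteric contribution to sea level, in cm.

Layer 1 at 24 °C → α = 2.3×10⁻⁴ K⁻¹
Layer 2 at 16 °C → α = 1.7×10⁻⁴ K⁻¹
Layer 3 at 10 °C → α = 1.3×10⁻⁴ K⁻¹
Layer 4 at 1.8 °C → α = 0.74×10⁻⁴ K⁻¹
Layer 1: 290 × 1.9 × 2.3×10⁻⁴ = 0.12673 m
1.7×10⁻⁴ × 0.28 × 230 = 0.010948 m
520–1230 m: 1.3×10⁻⁴ × 710 × 0.89 = 0.082147 m
Layer 4: 0.74×10⁻⁴ × 690 × 0.28 = 0.0142968 m
Δh = 0.12673 + 0.010948 + 0.082147 + 0.0142968 = 0.2341218 m ≈ 23.4 cm

about 23.4 cm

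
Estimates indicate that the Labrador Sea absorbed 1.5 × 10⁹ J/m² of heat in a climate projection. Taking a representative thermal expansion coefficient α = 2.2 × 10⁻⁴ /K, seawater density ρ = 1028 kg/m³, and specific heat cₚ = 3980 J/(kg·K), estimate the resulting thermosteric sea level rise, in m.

Δh = αQ/(ρcₚ) = 2.2×10⁻⁴ × 1.5×10⁹ / (1028 × 3980) ≈ 0.080656 m

Δh ≈ 0.081 m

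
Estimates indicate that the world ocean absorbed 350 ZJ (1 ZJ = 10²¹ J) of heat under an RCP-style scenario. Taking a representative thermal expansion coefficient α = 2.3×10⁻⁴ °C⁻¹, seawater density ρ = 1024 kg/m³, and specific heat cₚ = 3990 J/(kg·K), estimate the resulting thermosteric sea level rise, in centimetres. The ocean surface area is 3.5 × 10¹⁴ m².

5.63 cm

Per unit area: Q = 350×10²¹ / (3.5×10¹⁴) = 1×10⁹ J/m²
Δh = αQ/(ρcₚ) = 2.3×10⁻⁴ × 1×10⁹ / (1024 × 3990) ≈ 0.056293 m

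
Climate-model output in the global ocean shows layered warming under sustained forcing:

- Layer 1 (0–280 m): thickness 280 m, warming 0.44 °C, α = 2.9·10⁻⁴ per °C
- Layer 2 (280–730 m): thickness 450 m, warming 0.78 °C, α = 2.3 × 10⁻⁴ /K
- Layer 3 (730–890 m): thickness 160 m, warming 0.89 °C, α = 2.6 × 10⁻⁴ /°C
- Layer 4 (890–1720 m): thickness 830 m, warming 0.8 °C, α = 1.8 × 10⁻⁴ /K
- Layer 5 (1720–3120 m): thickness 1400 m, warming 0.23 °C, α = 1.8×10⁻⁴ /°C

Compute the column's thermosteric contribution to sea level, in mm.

Δh = 330 mm

0–280 m: 280 × 2.9×10⁻⁴ × 0.44 = 0.035728 m
280–730 m: 450 × 2.3×10⁻⁴ × 0.78 = 0.08073 m
0.89 × 2.6×10⁻⁴ × 160 = 0.037024 m
830 × 1.8×10⁻⁴ × 0.8 = 0.11952 m
1.8×10⁻⁴ × 1400 × 0.23 = 0.05796 m
Δh = 0.035728 + 0.08073 + 0.037024 + 0.11952 + 0.05796 = 0.330962 m ≈ 330 mm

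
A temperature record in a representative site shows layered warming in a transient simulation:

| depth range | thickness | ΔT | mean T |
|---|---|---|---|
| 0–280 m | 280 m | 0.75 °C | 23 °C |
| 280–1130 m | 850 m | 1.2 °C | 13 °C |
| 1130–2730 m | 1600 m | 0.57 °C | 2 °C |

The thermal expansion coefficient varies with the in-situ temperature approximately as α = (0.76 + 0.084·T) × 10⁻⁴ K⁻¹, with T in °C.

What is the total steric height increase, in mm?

Layer 1: α = (0.76 + 0.084×23)×10⁻⁴ = 2.692×10⁻⁴ K⁻¹
Layer 2: α = (0.76 + 0.084×13)×10⁻⁴ = 1.852×10⁻⁴ K⁻¹
Layer 3: α = (0.76 + 0.084×2)×10⁻⁴ = 0.928×10⁻⁴ K⁻¹
0–280 m: 2.692×10⁻⁴ × 0.75 × 280 = 0.056532 m
1.2 × 850 × 1.852×10⁻⁴ = 0.188904 m
1600 × 0.928×10⁻⁴ × 0.57 = 0.0846336 m
Δh = 0.056532 + 0.188904 + 0.0846336 = 0.3300696 m

about 330 mm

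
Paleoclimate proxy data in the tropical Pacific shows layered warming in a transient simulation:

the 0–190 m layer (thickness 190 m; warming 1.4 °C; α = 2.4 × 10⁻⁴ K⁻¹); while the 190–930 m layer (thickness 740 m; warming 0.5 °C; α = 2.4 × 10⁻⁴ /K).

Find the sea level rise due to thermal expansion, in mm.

150 mm

1.4 × 190 × 2.4×10⁻⁴ = 0.06384 m
190–930 m: 0.5 × 2.4×10⁻⁴ × 740 = 0.08880 m
Δh = 0.06384 + 0.08880 = 0.15264 m ≈ 150 mm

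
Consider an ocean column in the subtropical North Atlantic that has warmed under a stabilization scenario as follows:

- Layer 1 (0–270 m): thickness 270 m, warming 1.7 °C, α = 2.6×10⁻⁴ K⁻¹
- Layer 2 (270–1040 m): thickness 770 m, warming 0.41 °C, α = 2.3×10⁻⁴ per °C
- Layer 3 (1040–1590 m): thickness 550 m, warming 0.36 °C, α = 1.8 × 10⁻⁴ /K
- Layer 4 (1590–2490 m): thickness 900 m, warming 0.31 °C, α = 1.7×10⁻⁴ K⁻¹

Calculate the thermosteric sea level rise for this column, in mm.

Layer 1: 2.6×10⁻⁴ × 1.7 × 270 = 0.11934 m
Layer 2: 2.3×10⁻⁴ × 770 × 0.41 = 0.072611 m
1040–1590 m: 1.8×10⁻⁴ × 0.36 × 550 = 0.03564 m
0.31 × 900 × 1.7×10⁻⁴ = 0.04743 m
Δh = 0.11934 + 0.072611 + 0.03564 + 0.04743 = 0.275021 m ≈ 280 mm

about 280 mm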